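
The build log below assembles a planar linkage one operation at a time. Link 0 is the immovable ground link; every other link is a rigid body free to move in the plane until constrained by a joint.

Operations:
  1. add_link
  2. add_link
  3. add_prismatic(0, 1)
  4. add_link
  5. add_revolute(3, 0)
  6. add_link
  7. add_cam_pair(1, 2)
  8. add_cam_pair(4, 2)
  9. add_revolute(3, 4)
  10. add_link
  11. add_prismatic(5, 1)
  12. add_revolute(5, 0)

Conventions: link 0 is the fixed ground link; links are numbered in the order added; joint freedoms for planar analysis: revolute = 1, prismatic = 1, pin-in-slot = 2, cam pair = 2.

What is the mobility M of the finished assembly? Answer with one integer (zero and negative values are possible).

ground; <1,0,0>
#1 <2,0,0>
#2 <3,0,0>
P:0↔1 J1 <3,1,0>
#3 <4,1,0>
R:3↔0 J1 <4,2,0>
#4 <5,2,0>
C:1↔2 J2 <5,2,1>
C:4↔2 J2 <5,2,2>
R:3↔4 J1 <5,3,2>
#5 <6,3,2>
P:5↔1 J1 <6,4,2>
R:5↔0 J1 <6,5,2>
3×5 − 2×5 − 1×2 = 3

M = 3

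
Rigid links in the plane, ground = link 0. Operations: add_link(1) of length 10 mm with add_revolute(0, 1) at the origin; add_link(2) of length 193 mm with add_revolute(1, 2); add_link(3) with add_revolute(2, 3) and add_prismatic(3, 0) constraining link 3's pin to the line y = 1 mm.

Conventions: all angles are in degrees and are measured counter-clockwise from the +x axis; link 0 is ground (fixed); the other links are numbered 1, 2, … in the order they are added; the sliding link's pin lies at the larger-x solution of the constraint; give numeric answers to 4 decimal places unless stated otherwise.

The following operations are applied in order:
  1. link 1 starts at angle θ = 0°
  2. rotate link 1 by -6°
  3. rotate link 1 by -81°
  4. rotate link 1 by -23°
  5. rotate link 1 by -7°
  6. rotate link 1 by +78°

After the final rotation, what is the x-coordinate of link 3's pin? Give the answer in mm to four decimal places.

geometry: r = 10 mm, L = 193 mm, e = 1 mm; θ starts at 0°
rotate link 1 by -6°: θ ← 0° -6° = -6°
rotate link 1 by -81°: θ ← -6° -81° = -87°
rotate link 1 by -23°: θ ← -87° -23° = -110°
rotate link 1 by -7°: θ ← -110° -7° = -117°
rotate link 1 by +78°: θ ← -117° +78° = -39°
crank pin P = (r cos θ, r sin θ) = (7.771460, -6.293204)
h = r sin θ − e = -6.293204 − 1 = -7.293204
x = r cos θ + √(L² − h²) = 7.771460 + 192.862151 = 200.633610

200.6336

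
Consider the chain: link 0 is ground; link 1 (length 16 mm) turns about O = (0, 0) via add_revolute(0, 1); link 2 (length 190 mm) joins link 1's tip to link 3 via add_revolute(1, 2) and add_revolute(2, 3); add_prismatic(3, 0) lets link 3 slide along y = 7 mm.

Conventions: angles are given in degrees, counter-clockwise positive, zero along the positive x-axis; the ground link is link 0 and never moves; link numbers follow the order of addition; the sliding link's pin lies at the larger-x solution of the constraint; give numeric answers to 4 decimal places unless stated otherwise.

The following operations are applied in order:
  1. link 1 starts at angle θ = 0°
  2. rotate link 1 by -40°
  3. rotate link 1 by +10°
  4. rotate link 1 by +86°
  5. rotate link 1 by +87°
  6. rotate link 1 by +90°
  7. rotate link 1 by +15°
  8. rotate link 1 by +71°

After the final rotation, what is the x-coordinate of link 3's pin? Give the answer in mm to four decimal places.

geometry: r = 16 mm, L = 190 mm, e = 7 mm; θ starts at 0°
rotate link 1 by -40°: θ ← 0° -40° = -40°
rotate link 1 by +10°: θ ← -40° +10° = -30°
rotate link 1 by +86°: θ ← -30° +86° = 56°
rotate link 1 by +87°: θ ← 56° +87° = 143°
rotate link 1 by +90°: θ ← 143° +90° = 233°
rotate link 1 by +15°: θ ← 233° +15° = 248°
rotate link 1 by +71°: θ ← 248° +71° = 319°
crank pin P = (r cos θ, r sin θ) = (12.075353, -10.496944)
h = r sin θ − e = -10.496944 − 7 = -17.496944
x = r cos θ + √(L² − h²) = 12.075353 + 189.192645 = 201.267998

201.2680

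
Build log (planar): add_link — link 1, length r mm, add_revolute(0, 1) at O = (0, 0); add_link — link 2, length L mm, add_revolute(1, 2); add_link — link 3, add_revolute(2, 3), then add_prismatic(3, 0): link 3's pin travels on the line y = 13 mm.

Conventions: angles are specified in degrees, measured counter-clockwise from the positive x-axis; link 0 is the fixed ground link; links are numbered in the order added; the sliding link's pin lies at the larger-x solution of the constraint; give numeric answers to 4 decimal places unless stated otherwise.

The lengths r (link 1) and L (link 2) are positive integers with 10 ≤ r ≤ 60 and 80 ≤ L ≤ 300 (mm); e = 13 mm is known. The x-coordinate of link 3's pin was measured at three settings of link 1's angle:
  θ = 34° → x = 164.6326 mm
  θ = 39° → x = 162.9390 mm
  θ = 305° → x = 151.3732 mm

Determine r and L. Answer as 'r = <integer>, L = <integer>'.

constraint per measurement: (x − r cos θ)² + (r sin θ − e)² = L²
subtracting the θ₁ and θ₂ equations cancels the r² and L² terms:
r = (x₁² − x₂²) / (2[(x₁cos θ₁ + e sin θ₁) − (x₂cos θ₂ + e sin θ₂)]) = 31.0015 → r = 31
L² = (x₁ − r cos θ₁)² + (r sin θ₁ − e)² = 19321.0136 → L = 139.0000 → L = 139
check at θ₃=305°: x = 151.3732 (printed 151.3732) ✓

r = 31, L = 139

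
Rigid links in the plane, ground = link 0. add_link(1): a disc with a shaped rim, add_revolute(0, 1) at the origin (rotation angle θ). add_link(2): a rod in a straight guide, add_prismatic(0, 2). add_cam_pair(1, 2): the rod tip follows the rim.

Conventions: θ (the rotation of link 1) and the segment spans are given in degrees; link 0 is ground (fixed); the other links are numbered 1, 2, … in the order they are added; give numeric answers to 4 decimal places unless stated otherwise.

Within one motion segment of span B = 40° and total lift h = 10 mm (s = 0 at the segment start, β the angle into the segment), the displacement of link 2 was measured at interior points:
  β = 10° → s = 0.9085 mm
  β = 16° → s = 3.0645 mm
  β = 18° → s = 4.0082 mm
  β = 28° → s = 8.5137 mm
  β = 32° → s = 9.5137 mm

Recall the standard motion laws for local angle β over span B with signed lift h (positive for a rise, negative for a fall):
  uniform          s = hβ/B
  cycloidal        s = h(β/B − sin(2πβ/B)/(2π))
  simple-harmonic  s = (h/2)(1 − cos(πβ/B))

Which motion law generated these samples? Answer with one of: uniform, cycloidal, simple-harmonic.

candidates at β/B = r: uniform s = h·r (linear in β); cycloidal s = h·(r − sin(2πr)/(2π)); simple-harmonic s = (h/2)(1 − cos(πr))
β=10°: printed 0.9085 | uniform 2.5000, cycloidal 0.9085, simple-harmonic 1.4645
β=16°: printed 3.0645 | uniform 4.0000, cycloidal 3.0645, simple-harmonic 3.4549
β=18°: printed 4.0082 | uniform 4.5000, cycloidal 4.0082, simple-harmonic 4.2178
β=28°: printed 8.5137 | uniform 7.0000, cycloidal 8.5137, simple-harmonic 7.9389
β=32°: printed 9.5137 | uniform 8.0000, cycloidal 9.5137, simple-harmonic 9.0451
only one law matches every sample → cycloidal

cycloidal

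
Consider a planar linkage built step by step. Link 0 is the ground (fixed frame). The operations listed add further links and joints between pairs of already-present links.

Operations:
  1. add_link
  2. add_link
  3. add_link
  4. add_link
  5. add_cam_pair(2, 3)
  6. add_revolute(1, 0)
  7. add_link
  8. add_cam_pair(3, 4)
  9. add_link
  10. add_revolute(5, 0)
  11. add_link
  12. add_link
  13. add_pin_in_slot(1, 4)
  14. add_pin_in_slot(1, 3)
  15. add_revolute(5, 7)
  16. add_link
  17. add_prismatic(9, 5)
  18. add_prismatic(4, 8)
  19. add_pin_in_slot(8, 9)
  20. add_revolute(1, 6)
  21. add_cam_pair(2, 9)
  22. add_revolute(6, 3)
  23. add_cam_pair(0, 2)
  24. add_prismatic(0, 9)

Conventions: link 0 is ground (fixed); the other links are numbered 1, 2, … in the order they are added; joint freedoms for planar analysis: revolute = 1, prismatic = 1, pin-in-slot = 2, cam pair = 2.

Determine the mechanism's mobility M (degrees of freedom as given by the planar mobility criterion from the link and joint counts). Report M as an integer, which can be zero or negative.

ground; <1,0,0>
#1 <2,0,0>
#2 <3,0,0>
#3 <4,0,0>
#4 <5,0,0>
C:2↔3 J2 <5,0,1>
R:1↔0 J1 <5,1,1>
#5 <6,1,1>
C:3↔4 J2 <6,1,2>
#6 <7,1,2>
R:5↔0 J1 <7,2,2>
#7 <8,2,2>
#8 <9,2,2>
PS:1↔4 J2 <9,2,3>
PS:1↔3 J2 <9,2,4>
R:5↔7 J1 <9,3,4>
#9 <10,3,4>
P:9↔5 J1 <10,4,4>
P:4↔8 J1 <10,5,4>
PS:8↔9 J2 <10,5,5>
R:1↔6 J1 <10,6,5>
C:2↔9 J2 <10,6,6>
R:6↔3 J1 <10,7,6>
C:0↔2 J2 <10,7,7>
P:0↔9 J1 <10,8,7>
3×9 − 2×8 − 1×7 = 4

M = 4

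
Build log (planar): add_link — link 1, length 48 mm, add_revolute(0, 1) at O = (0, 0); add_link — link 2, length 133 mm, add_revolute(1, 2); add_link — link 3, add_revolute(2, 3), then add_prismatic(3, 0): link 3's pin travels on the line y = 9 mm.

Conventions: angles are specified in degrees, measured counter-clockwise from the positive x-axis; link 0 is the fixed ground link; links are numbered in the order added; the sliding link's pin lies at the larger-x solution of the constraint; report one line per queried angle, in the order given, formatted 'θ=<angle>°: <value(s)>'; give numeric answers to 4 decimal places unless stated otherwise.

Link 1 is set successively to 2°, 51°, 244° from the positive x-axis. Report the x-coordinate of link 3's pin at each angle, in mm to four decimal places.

geometry: r = 48 mm, L = 133 mm, e = 9 mm
θ=2°: crank pin P = (r cos θ, r sin θ) = (47.970760, 1.675176)
θ=2°: h = r sin θ − e = 1.675176 − 9 = -7.324824
θ=2°: x = r cos θ + √(L² − h²) = 47.970760 + 132.798144 = 180.768903
θ=51°: crank pin P = (r cos θ, r sin θ) = (30.207379, 37.303006)
θ=51°: h = r sin θ − e = 37.303006 − 9 = 28.303006
θ=51°: x = r cos θ + √(L² − h²) = 30.207379 + 129.953607 = 160.160985
θ=244°: crank pin P = (r cos θ, r sin θ) = (-21.041815, -43.142114)
θ=244°: h = r sin θ − e = -43.142114 − 9 = -52.142114
θ=244°: x = r cos θ + √(L² − h²) = -21.041815 + 122.352768 = 101.310953

θ=2°: 180.7689
θ=51°: 160.1610
θ=244°: 101.3110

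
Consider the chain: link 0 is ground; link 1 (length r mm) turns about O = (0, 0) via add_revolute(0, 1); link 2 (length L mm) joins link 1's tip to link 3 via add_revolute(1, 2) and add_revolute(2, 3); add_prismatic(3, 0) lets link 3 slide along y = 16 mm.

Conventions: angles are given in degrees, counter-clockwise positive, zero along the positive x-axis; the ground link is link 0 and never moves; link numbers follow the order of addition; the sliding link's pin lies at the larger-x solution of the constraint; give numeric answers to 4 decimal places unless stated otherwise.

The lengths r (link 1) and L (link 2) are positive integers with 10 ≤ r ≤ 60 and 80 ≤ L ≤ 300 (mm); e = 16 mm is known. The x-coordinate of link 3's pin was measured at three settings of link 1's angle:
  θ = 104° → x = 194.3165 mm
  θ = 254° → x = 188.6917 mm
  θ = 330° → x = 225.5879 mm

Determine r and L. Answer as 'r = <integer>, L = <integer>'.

constraint per measurement: (x − r cos θ)² + (r sin θ − e)² = L²
subtracting the θ₁ and θ₂ equations cancels the r² and L² terms:
r = (x₁² − x₂²) / (2[(x₁cos θ₁ + e sin θ₁) − (x₂cos θ₂ + e sin θ₂)]) = 29.9998 → r = 30
L² = (x₁ − r cos θ₁)² + (r sin θ₁ − e)² = 40803.9832 → L = 202.0000 → L = 202
check at θ₃=330°: x = 225.5879 (printed 225.5879) ✓

r = 30, L = 202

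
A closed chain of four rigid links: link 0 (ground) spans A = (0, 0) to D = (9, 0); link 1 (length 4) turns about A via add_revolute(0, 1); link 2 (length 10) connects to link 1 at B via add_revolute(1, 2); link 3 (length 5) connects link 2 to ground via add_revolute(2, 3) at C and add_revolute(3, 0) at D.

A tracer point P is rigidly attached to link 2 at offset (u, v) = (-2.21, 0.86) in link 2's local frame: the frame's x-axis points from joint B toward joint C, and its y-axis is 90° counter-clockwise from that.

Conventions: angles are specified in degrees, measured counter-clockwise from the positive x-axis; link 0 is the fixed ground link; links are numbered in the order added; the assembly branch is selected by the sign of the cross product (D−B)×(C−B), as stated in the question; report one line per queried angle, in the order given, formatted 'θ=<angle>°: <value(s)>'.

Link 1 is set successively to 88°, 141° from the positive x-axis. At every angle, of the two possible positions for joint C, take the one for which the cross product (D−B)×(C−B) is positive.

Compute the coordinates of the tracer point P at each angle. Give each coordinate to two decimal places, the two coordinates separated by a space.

A=(0,0), D=(9.00,0)
θ=88°: B = A + 4.00·(cos88°, sin88°) = (0.1396, 3.9976)
θ=88°: |BD| = 9.7205
θ=88°: circle(B,10.00) ∩ circle(D,5.00): a=8.7181, h=4.8985
θ=88°:   candidates: C₊=(10.1008,4.8773) cross=47.616; C₋=(6.0718,-4.0528) cross=-47.616
θ=88°:   branch + wants cross > 0 → take C=(10.1008,4.8773) (cross=47.616)
θ=88°: ex = (C−B)/|BC| = (0.9961,0.0880); ey = (-0.0880,0.9961)
θ=88°: P = B + -2.21·ex + 0.86·ey = (-2.1375,4.6598)
θ=141°: B = A + 4.00·(cos141°, sin141°) = (-3.1086, 2.5173)
θ=141°: |BD| = 12.3675
θ=141°: circle(B,10.00) ∩ circle(D,5.00): a=9.2159, h=3.8817
θ=141°:   candidates: C₊=(6.7045,4.4419) cross=48.007; C₋=(5.1243,-3.1589) cross=-48.007
θ=141°:   branch + wants cross > 0 → take C=(6.7045,4.4419) (cross=48.007)
θ=141°: ex = (C−B)/|BC| = (0.9813,0.1925); ey = (-0.1925,0.9813)
θ=141°: P = B + -2.21·ex + 0.86·ey = (-5.4428,2.9359)

θ=88°: -2.14 4.66
θ=141°: -5.44 2.94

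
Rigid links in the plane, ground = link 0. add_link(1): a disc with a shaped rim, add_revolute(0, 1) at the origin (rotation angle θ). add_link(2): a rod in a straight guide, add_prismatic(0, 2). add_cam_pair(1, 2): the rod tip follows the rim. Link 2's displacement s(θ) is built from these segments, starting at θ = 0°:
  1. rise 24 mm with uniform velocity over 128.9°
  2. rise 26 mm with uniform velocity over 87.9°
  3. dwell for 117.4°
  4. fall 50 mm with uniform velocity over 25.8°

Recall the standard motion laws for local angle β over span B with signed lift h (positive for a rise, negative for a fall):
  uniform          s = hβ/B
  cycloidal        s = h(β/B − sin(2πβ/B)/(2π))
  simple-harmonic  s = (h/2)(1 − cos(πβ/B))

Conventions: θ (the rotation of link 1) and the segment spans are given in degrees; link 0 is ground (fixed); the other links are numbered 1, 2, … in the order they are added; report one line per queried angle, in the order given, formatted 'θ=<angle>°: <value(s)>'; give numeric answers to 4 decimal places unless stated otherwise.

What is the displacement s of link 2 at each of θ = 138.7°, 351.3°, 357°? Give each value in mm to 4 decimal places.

segment 1 (0° to 128.9°, uniform, h = 24) is passed completely: s = 0.0000 + (24) = 24.0000
θ = 138.7° falls in segment 2 (128.9° to 216.8°, uniform, h = 26): β = 138.7 − 128.9 = 9.8°, B = 87.9°; Δs = 26·9.8/87.9 = 2.8987; s = 24.0000 + 2.8987 = 26.8987
segment 2 (128.9° to 216.8°, uniform, h = 26) is passed completely: s = 24.0000 + (26) = 50.0000
segment 3 (216.8° to 334.2°, dwell): s unchanged at 50.0000
θ = 351.3° falls in segment 4 (334.2° to 360°, uniform, h = -50): β = 351.3 − 334.2 = 17.1°, B = 25.8°; Δs = -50·17.1/25.8 = -33.1395; s = 50.0000 − 33.1395 = 16.8605
θ = 357° falls in segment 4 (334.2° to 360°, uniform, h = -50): β = 357 − 334.2 = 22.8°, B = 25.8°; Δs = -50·22.8/25.8 = -44.1860; s = 50.0000 − 44.1860 = 5.8140

θ=138.7°: 26.8987
θ=351.3°: 16.8605
θ=357°: 5.8140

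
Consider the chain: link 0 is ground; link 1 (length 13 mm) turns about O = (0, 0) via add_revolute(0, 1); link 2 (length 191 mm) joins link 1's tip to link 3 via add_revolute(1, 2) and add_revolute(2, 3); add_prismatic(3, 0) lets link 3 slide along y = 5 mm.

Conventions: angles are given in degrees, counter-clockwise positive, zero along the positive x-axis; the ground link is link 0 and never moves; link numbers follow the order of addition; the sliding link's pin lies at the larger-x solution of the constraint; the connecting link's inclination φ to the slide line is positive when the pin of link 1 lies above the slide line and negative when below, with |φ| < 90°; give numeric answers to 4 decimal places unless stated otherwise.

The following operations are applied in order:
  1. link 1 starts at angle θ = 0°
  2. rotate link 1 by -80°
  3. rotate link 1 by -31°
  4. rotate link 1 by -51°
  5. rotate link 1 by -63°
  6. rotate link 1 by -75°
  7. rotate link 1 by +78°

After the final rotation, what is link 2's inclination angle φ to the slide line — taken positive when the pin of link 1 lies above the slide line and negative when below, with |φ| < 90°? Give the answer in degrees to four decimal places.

geometry: r = 13 mm, L = 191 mm, e = 5 mm; θ starts at 0°
rotate link 1 by -80°: θ ← 0° -80° = -80°
rotate link 1 by -31°: θ ← -80° -31° = -111°
rotate link 1 by -51°: θ ← -111° -51° = -162°
rotate link 1 by -63°: θ ← -162° -63° = -225°
rotate link 1 by -75°: θ ← -225° -75° = -300°
rotate link 1 by +78°: θ ← -300° +78° = -222°
h = r sin θ − e = 8.698698 − 5 = 3.698698
sin φ = h / L = 3.698698 / 191 = 0.01936491
φ = arcsin(0.01936491) = 1.109597°

1.1096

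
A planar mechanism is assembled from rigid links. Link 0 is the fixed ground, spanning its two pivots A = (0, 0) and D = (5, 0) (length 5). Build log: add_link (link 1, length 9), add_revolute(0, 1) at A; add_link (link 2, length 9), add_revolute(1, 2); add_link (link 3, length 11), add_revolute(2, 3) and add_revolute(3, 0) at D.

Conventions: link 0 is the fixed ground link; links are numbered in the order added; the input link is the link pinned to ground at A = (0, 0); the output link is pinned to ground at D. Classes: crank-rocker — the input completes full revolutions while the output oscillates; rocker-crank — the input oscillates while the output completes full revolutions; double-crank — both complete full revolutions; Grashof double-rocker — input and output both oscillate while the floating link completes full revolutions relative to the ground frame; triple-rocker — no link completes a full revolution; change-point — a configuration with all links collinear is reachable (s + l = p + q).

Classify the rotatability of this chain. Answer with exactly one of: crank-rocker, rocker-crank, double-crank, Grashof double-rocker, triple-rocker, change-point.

lengths: ground=5, input=9, coupler=9, output=11
sorted: s=5 (shortest), l=11 (longest), p+q=18
s + l = 16 vs p + q = 18
s + l < p + q (Grashof) with shortest = ground link → double-crank

double-crank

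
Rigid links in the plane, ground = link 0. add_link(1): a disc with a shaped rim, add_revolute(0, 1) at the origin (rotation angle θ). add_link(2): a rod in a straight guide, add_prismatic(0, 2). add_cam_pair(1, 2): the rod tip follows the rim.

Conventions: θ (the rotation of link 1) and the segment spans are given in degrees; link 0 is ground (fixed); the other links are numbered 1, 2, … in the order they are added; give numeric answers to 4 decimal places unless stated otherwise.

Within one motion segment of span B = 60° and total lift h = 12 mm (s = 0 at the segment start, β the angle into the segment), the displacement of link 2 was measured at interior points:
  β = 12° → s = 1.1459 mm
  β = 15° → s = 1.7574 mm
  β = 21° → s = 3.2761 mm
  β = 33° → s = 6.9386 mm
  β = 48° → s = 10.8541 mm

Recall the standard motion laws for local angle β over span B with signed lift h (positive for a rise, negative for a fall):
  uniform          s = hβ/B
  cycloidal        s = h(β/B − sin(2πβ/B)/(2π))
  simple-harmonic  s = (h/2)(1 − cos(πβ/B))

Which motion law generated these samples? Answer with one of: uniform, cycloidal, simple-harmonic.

candidates at β/B = r: uniform s = h·r (linear in β); cycloidal s = h·(r − sin(2πr)/(2π)); simple-harmonic s = (h/2)(1 − cos(πr))
β=12°: printed 1.1459 | uniform 2.4000, cycloidal 0.5836, simple-harmonic 1.1459
β=15°: printed 1.7574 | uniform 3.0000, cycloidal 1.0901, simple-harmonic 1.7574
β=21°: printed 3.2761 | uniform 4.2000, cycloidal 2.6549, simple-harmonic 3.2761
β=33°: printed 6.9386 | uniform 6.6000, cycloidal 7.1902, simple-harmonic 6.9386
β=48°: printed 10.8541 | uniform 9.6000, cycloidal 11.4164, simple-harmonic 10.8541
only one law matches every sample → simple-harmonic

simple-harmonic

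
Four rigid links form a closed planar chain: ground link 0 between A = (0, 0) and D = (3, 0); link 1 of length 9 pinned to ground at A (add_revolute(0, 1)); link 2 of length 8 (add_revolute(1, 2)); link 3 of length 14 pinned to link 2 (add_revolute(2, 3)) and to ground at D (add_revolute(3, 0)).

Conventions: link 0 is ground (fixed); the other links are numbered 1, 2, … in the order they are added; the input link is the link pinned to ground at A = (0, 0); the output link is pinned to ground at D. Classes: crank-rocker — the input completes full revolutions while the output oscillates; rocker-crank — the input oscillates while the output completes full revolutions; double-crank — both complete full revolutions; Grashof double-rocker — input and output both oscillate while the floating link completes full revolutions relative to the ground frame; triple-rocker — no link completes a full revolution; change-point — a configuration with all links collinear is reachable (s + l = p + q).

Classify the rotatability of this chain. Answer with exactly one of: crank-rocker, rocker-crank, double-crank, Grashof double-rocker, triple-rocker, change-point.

lengths: ground=3, input=9, coupler=8, output=14
sorted: s=3 (shortest), l=14 (longest), p+q=17
s + l = 17 vs p + q = 17
s + l = p + q → change-point (collinear configuration reachable)

change-point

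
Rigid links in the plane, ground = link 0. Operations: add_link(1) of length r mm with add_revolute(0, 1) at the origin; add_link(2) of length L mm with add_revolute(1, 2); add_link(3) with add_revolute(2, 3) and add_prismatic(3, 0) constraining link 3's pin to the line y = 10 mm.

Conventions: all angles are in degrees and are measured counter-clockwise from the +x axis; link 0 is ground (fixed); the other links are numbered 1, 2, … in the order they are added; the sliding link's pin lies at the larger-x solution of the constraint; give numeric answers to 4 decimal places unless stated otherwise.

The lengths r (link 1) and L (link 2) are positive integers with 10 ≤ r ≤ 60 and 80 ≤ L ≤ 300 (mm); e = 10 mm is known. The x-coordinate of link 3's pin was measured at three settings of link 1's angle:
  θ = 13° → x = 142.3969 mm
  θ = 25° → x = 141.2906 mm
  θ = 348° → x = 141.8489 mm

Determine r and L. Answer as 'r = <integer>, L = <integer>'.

constraint per measurement: (x − r cos θ)² + (r sin θ − e)² = L²
subtracting the θ₁ and θ₂ equations cancels the r² and L² terms:
r = (x₁² − x₂²) / (2[(x₁cos θ₁ + e sin θ₁) − (x₂cos θ₂ + e sin θ₂)]) = 18.0001 → r = 18
L² = (x₁ − r cos θ₁)² + (r sin θ₁ − e)² = 15624.9928 → L = 125.0000 → L = 125
check at θ₃=348°: x = 141.8489 (printed 141.8489) ✓

r = 18, L = 125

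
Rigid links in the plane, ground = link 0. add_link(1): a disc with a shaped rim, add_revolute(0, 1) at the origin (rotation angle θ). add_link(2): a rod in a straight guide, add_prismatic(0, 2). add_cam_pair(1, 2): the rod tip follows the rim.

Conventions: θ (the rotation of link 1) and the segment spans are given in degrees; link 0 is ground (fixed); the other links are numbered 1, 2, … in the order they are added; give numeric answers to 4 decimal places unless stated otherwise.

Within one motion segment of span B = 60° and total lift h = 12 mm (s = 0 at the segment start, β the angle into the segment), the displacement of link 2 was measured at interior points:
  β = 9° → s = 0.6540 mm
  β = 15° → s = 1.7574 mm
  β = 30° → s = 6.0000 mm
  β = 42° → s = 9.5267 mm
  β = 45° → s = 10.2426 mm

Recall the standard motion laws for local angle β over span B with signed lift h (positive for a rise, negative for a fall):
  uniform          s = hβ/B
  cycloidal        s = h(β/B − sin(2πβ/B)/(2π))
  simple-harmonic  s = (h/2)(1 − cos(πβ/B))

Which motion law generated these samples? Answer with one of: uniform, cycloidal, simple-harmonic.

candidates at β/B = r: uniform s = h·r (linear in β); cycloidal s = h·(r − sin(2πr)/(2π)); simple-harmonic s = (h/2)(1 − cos(πr))
β=9°: printed 0.6540 | uniform 1.8000, cycloidal 0.2549, simple-harmonic 0.6540
β=15°: printed 1.7574 | uniform 3.0000, cycloidal 1.0901, simple-harmonic 1.7574
β=30°: printed 6.0000 | uniform 6.0000, cycloidal 6.0000, simple-harmonic 6.0000
β=42°: printed 9.5267 | uniform 8.4000, cycloidal 10.2164, simple-harmonic 9.5267
β=45°: printed 10.2426 | uniform 9.0000, cycloidal 10.9099, simple-harmonic 10.2426
only one law matches every sample → simple-harmonic

simple-harmonic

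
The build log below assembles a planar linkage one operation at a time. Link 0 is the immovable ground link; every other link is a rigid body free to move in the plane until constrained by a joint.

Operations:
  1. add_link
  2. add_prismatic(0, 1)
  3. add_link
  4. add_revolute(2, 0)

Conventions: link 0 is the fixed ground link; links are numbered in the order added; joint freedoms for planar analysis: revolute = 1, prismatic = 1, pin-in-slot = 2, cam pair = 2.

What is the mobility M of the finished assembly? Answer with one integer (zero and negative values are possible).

(L,J1,J2)=(1,0,0); link0 fixed
link1: (2,0,0)
P 0-1 [J1]: (2,1,0)
link2: (3,1,0)
R 2-0 [J1]: (3,2,0)
Grübler: 3·2 − 2·2 − 0 = 2

M = 2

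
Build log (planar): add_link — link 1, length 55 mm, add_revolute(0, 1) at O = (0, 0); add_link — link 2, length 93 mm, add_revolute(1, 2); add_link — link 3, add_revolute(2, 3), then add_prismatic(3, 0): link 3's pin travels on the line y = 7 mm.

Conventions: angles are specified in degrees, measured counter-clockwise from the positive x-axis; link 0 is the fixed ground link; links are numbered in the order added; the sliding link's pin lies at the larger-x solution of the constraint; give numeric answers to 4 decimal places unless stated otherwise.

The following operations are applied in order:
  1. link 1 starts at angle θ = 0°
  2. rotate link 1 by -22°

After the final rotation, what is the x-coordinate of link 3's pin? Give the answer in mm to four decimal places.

geometry: r = 55 mm, L = 93 mm, e = 7 mm; θ starts at 0°
rotate link 1 by -22°: θ ← 0° -22° = -22°
crank pin P = (r cos θ, r sin θ) = (50.995112, -20.603363)
h = r sin θ − e = -20.603363 − 7 = -27.603363
x = r cos θ + √(L² − h²) = 50.995112 + 88.809089 = 139.804201

139.8042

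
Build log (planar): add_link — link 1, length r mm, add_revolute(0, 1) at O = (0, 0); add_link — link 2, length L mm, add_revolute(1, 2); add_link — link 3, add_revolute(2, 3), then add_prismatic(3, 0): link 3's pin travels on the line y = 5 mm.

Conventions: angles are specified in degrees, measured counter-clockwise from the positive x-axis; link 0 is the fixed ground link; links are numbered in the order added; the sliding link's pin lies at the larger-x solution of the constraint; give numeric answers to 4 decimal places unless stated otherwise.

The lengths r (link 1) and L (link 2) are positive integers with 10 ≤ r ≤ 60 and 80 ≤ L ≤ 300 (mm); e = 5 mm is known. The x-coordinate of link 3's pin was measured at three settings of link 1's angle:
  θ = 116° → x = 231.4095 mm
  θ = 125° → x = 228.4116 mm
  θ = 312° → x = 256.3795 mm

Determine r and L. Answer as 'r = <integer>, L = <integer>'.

constraint per measurement: (x − r cos θ)² + (r sin θ − e)² = L²
subtracting the θ₁ and θ₂ equations cancels the r² and L² terms:
r = (x₁² − x₂²) / (2[(x₁cos θ₁ + e sin θ₁) − (x₂cos θ₂ + e sin θ₂)]) = 23.0007 → r = 23
L² = (x₁ − r cos θ₁)² + (r sin θ₁ − e)² = 58564.0235 → L = 242.0000 → L = 242
check at θ₃=312°: x = 256.3795 (printed 256.3795) ✓

r = 23, L = 242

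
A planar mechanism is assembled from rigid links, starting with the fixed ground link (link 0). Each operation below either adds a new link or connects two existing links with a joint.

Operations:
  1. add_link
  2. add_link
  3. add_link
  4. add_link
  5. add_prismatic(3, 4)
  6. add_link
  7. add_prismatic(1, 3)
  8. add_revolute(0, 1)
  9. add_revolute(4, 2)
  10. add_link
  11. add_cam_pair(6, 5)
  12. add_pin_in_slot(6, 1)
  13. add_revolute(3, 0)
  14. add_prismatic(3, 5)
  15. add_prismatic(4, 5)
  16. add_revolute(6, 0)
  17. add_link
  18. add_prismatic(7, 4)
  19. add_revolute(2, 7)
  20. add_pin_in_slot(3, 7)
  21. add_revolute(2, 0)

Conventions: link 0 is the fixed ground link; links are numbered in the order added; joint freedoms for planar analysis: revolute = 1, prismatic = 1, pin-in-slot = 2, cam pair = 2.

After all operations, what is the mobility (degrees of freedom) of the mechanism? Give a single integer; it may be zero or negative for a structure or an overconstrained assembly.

link 0 = ground. State L|J1|J2 = 1|0|0
+link1  2|0|0
+link2  3|0|0
+link3  4|0|0
+link4  5|0|0
P(3,4) f=1→J1  5|1|0
+link5  6|1|0
P(1,3) f=1→J1  6|2|0
R(0,1) f=1→J1  6|3|0
R(4,2) f=1→J1  6|4|0
+link6  7|4|0
C(6,5) f=2→J2  7|4|1
PS(6,1) f=2→J2  7|4|2
R(3,0) f=1→J1  7|5|2
P(3,5) f=1→J1  7|6|2
P(4,5) f=1→J1  7|7|2
R(6,0) f=1→J1  7|8|2
+link7  8|8|2
P(7,4) f=1→J1  8|9|2
R(2,7) f=1→J1  8|10|2
PS(3,7) f=2→J2  8|10|3
R(2,0) f=1→J1  8|11|3
M = 3(8−1)−2·11−3 = 21−22−3 = -4

M = -4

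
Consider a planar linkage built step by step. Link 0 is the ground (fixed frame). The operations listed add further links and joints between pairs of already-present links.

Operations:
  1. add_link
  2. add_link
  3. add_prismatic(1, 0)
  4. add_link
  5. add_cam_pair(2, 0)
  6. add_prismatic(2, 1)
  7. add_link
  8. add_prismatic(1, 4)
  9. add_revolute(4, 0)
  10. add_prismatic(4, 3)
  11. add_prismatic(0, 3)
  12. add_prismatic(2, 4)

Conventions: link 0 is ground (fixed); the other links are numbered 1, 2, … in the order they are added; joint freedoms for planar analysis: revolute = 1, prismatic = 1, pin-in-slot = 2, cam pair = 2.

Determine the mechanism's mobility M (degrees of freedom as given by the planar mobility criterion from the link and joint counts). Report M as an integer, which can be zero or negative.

ground; <1,0,0>
#1 <2,0,0>
#2 <3,0,0>
P:1↔0 J1 <3,1,0>
#3 <4,1,0>
C:2↔0 J2 <4,1,1>
P:2↔1 J1 <4,2,1>
#4 <5,2,1>
P:1↔4 J1 <5,3,1>
R:4↔0 J1 <5,4,1>
P:4↔3 J1 <5,5,1>
P:0↔3 J1 <5,6,1>
P:2↔4 J1 <5,7,1>
3×4 − 2×7 − 1×1 = -3

M = -3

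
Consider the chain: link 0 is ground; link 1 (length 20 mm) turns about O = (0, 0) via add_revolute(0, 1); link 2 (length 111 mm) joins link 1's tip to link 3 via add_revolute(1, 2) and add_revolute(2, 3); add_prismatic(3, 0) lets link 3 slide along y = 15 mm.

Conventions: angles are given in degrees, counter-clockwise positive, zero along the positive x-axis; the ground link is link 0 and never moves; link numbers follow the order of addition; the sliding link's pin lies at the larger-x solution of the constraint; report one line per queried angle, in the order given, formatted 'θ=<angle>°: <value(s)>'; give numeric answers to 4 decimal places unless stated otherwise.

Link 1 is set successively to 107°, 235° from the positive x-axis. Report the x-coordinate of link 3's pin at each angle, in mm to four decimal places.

geometry: r = 20 mm, L = 111 mm, e = 15 mm
θ=107°: crank pin P = (r cos θ, r sin θ) = (-5.847434, 19.126095)
θ=107°: h = r sin θ − e = 19.126095 − 15 = 4.126095
θ=107°: x = r cos θ + √(L² − h²) = -5.847434 + 110.923286 = 105.075852
θ=235°: crank pin P = (r cos θ, r sin θ) = (-11.471529, -16.383041)
θ=235°: h = r sin θ − e = -16.383041 − 15 = -31.383041
θ=235°: x = r cos θ + √(L² − h²) = -11.471529 + 106.471145 = 94.999616

θ=107°: 105.0759
θ=235°: 94.9996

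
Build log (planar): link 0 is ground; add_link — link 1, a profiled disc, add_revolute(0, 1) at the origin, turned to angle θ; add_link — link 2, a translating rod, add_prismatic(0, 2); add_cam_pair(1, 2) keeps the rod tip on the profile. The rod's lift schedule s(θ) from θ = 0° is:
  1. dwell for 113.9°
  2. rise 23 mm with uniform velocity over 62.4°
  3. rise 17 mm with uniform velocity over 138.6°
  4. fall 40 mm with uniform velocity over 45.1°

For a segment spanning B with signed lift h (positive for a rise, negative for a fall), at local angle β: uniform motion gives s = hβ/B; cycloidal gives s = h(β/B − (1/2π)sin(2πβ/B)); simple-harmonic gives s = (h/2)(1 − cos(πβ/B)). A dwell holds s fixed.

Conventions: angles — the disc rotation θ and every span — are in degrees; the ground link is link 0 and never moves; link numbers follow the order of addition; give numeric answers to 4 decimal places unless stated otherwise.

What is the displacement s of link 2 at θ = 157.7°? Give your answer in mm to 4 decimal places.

seg 1 [0°–113.9°] dwell: s stays 0.0000
seg 2 [113.9°–176.3°] uniform, h=23: θ=157.7° here. β=43.8, B=62.4. 23·43.8/62.4 = 16.1442 → s = 16.1442

16.1442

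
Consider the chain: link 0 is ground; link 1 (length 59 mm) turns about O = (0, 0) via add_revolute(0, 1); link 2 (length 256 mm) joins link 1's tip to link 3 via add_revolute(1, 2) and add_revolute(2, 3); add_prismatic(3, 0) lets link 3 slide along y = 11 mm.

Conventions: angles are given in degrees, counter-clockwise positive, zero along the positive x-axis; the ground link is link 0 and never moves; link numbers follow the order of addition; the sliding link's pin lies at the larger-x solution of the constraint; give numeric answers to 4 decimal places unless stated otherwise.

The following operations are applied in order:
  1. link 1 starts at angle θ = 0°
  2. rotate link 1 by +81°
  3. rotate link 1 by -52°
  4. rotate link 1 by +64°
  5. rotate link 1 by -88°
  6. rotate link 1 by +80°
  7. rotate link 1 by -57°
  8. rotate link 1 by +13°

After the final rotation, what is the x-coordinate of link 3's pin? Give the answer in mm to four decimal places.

geometry: r = 59 mm, L = 256 mm, e = 11 mm; θ starts at 0°
rotate link 1 by +81°: θ ← 0° +81° = 81°
rotate link 1 by -52°: θ ← 81° -52° = 29°
rotate link 1 by +64°: θ ← 29° +64° = 93°
rotate link 1 by -88°: θ ← 93° -88° = 5°
rotate link 1 by +80°: θ ← 5° +80° = 85°
rotate link 1 by -57°: θ ← 85° -57° = 28°
rotate link 1 by +13°: θ ← 28° +13° = 41°
crank pin P = (r cos θ, r sin θ) = (44.527865, 38.707483)
h = r sin θ − e = 38.707483 − 11 = 27.707483
x = r cos θ + √(L² − h²) = 44.527865 + 254.496160 = 299.024025

299.0240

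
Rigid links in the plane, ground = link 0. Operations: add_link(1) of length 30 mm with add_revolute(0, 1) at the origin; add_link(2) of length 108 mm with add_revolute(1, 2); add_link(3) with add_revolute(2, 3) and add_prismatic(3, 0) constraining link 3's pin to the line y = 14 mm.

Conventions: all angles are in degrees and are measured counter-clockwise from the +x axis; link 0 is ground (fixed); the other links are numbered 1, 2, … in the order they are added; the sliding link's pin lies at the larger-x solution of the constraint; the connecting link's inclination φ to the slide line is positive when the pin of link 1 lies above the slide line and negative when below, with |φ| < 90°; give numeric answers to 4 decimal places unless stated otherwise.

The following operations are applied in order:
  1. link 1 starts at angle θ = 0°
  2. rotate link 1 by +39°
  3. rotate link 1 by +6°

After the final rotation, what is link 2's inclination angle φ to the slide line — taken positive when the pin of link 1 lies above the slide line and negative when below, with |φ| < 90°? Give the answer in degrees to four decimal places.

geometry: r = 30 mm, L = 108 mm, e = 14 mm; θ starts at 0°
rotate link 1 by +39°: θ ← 0° +39° = 39°
rotate link 1 by +6°: θ ← 39° +6° = 45°
h = r sin θ − e = 21.213203 − 14 = 7.213203
sin φ = h / L = 7.213203 / 108 = 0.06678892
φ = arcsin(0.06678892) = 3.829574°

3.8296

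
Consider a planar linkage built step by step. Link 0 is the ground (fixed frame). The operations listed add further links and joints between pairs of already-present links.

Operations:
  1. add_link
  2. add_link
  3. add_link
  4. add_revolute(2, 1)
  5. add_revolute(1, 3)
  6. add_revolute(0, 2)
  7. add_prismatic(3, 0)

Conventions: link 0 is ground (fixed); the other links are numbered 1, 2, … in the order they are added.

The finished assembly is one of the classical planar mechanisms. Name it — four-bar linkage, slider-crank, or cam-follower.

links: 4 (incl. ground); joints: 3 revolute, 1 prismatic, 0 higher (cam) pair, forming one closed loop
4 links, 3 revolutes + 1 prismatic in one loop → slider-crank

slider-crank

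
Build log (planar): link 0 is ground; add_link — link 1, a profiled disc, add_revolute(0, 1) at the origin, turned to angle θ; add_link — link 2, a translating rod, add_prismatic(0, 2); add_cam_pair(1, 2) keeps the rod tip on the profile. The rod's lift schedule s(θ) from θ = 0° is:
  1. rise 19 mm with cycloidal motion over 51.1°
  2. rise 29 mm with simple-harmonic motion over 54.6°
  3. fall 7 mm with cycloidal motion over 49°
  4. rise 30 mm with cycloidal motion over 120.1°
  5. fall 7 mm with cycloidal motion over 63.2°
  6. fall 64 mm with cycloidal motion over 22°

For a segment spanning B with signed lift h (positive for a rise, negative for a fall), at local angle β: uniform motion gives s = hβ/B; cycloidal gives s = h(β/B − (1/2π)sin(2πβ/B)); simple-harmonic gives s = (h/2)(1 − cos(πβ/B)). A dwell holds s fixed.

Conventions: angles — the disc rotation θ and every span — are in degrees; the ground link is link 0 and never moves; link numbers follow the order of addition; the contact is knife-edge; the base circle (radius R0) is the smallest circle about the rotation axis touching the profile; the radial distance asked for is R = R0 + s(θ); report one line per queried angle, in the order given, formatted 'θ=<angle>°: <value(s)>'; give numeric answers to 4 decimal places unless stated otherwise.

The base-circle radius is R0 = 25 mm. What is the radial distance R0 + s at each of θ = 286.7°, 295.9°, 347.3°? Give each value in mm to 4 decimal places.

seg 1 [0°–51.1°] cycloidal, h=19: full span → s += 19 → s = 19.0000
seg 2 [51.1°–105.7°] simple-harmonic, h=29: full span → s += 29 → s = 48.0000
seg 3 [105.7°–154.7°] cycloidal, h=-7: full span → s += -7 → s = 41.0000
seg 4 [154.7°–274.8°] cycloidal, h=30: full span → s += 30 → s = 71.0000
seg 5 [274.8°–338°] cycloidal, h=-7: θ=286.7° here. β=11.9, B=63.2. -7·(0.1883 − sin(2π·0.1883)/(2π)) = -0.2867 → s = 70.7133
seg 5 [274.8°–338°] cycloidal, h=-7: θ=295.9° here. β=21.1, B=63.2. -7·(0.3339 − sin(2π·0.3339)/(2π)) = -1.3741 → s = 69.6259
seg 5 [274.8°–338°] cycloidal, h=-7: full span → s += -7 → s = 64.0000
seg 6 [338°–360°] cycloidal, h=-64: θ=347.3° here. β=9.3, B=22. -64·(0.4227 − sin(2π·0.4227)/(2π)) = -22.3011 → s = 41.6989
θ=286.7°: R = R0 + s = 25 + 70.7133 = 95.7133
θ=295.9°: R = R0 + s = 25 + 69.6259 = 94.6259
θ=347.3°: R = R0 + s = 25 + 41.6989 = 66.6989

θ=286.7°: 95.7133
θ=295.9°: 94.6259
θ=347.3°: 66.6989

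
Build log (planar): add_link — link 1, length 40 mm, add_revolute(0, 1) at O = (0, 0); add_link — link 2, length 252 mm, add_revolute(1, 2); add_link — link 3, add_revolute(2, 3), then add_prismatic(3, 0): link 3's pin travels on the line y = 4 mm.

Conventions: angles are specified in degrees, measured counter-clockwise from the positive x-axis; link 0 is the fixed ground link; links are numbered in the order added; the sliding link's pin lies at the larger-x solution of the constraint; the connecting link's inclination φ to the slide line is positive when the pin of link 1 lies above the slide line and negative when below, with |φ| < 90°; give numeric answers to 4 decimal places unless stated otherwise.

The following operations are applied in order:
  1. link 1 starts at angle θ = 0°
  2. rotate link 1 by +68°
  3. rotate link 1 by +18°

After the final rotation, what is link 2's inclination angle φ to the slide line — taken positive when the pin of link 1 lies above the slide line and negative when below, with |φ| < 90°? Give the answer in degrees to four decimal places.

geometry: r = 40 mm, L = 252 mm, e = 4 mm; θ starts at 0°
rotate link 1 by +68°: θ ← 0° +68° = 68°
rotate link 1 by +18°: θ ← 68° +18° = 86°
h = r sin θ − e = 39.902562 − 4 = 35.902562
sin φ = h / L = 35.902562 / 252 = 0.14247048
φ = arcsin(0.14247048) = 8.190828°

8.1908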